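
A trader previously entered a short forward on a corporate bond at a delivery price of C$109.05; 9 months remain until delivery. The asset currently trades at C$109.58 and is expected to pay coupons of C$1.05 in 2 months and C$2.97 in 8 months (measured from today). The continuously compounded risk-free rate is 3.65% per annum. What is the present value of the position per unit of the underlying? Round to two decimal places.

PV(remaining coupons) I = 1.05·e^(−0.0365·2/12) + 2.97·e^(−0.0365·8/12) = 3.9422
Current forward F = (S − I)·e^(rT) = (109.58 − 3.9422)·e^(0.0365·9/12) = 105.6378 × 1.027753 = 108.5696
Value (long) = (F − K)·e^(−rT) = (108.5696 − 109.05) × 0.972996 = -0.4674
Short position value = −(long value) = C$0.47

C$0.47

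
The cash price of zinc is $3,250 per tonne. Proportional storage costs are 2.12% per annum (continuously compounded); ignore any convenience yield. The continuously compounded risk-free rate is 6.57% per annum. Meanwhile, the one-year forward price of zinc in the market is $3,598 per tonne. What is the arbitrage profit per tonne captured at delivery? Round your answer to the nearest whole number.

$53 per tonne

Fair forward: F* = S·e^(carry·T), with carry = (r + u) = 0.0657 + 0.0212 = 0.0869
F* = 3250 · e^(0.0869 × 12/12) = 3250 · e^0.086900 = 3250 × 1.090788 = $3545.0610
Market $3598 > fair $3545.0610: forward overpriced → cash-and-carry (buy spot, short the forward).
At maturity, profit = |F_mkt − F*| = |3598 − 3545.0610| = $53 per tonne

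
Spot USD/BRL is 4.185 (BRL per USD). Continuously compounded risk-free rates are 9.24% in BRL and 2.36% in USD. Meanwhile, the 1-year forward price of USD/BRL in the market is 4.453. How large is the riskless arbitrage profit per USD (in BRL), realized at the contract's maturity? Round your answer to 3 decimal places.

Fair forward: F* = S·e^(carry·T), with carry = (r_BRL − r_USD) = 0.0924 − 0.0236 = 0.0688
F* = 4.185 · e^(0.0688 × 1) = 4.185 · e^0.068800 = 4.185 × 1.071222 = 4.4831
Market 4.453 < fair 4.4831: forward underpriced → reverse cash-and-carry (short spot, go long the forward).
At maturity, profit = |F_mkt − F*| = |4.453 − 4.4831| = 0.030 per USD (in BRL)

0.030 per USD (in BRL)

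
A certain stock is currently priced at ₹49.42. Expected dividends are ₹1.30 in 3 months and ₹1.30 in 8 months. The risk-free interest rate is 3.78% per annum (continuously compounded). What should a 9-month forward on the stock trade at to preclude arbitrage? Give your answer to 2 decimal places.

PV(dividends) I = 1.30·e^(−0.0378·3/12) + 1.30·e^(−0.0378·8/12)
I = 1.2878 + 1.2676 = 2.5554
F = (S − I)·e^(rT) = (49.42 − 2.5554) · e^(0.0378·9/12)
= 46.8646 · e^0.028350 = 46.8646 × 1.028756 = ₹48.21

₹48.21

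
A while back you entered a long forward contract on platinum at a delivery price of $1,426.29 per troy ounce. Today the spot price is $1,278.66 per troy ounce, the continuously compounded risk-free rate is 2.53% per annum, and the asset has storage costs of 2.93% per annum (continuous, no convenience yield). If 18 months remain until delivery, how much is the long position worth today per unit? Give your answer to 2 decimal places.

Current fair forward for the remaining 18 months: F = S·e^((r + u)·T), (r + u) = 0.0253 + 0.0293 = 0.0546
F = 1278.66 · e^(0.0546 × 18/12) = 1278.66 × 1.08534727 = 1387.7901
Value of long forward = (F − K)·e^(−rT) = (1387.7901 − 1426.29) · e^(−0.0253·18/12)
= -38.4999 × 0.96276108 = -37.07

-$37.07 per troy ounce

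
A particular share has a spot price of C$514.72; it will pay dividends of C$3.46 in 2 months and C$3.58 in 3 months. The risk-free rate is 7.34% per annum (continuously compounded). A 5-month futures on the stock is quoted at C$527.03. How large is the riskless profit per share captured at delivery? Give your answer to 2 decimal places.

PV(dividends) I = 3.46·e^(−0.0734·2/12) + 3.58·e^(−0.0734·3/12) = 6.9328
Fair futures F* = (S − I)·e^(rT) = (514.72 − 6.9328)·e^0.030583 = 507.7872 × 1.031055 = 523.5565
Market C$527.03 > fair 523.5565: forward overpriced → cash-and-carry (borrow at r, buy the stock and collect the dividends, short the forward).
Profit at T = |F_mkt − F*| = |527.03 − 523.5565| = C$3.47 per share

C$3.47 per share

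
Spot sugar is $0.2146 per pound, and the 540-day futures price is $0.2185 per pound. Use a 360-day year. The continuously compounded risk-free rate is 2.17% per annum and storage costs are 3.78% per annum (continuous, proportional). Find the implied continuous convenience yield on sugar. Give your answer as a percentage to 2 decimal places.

4.75%

F = S·e^((r+u−y)T) ⇒ (r+u−y) = ln(F/S)/T
ln(0.2185/0.2146) = 0.018010; /T ⇒ 0.012007
y = r + u − ln(F/S)/T = 0.0217 + 0.0378 − 0.012007 = 0.047493
y = 4.75%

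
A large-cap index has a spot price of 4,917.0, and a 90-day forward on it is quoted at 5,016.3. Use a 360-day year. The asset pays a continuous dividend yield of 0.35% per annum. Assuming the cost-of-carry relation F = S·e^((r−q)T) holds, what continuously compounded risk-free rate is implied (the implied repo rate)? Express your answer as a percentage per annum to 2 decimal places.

From F = S·e^((r−q)T): (r − q) = ln(F/S)/T
ln(5016.3/4917.0) = ln(1.020195) = 0.019994
(r − q) = 0.019994 / (90/360) = 0.079976
r = ln(F/S)/T + q = 0.079976 + 0.0035 = 0.083476
r = 8.35%

8.35%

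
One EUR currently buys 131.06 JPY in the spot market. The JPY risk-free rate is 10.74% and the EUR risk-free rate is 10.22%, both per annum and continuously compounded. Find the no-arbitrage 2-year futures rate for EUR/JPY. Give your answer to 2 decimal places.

132.43

F = S·e^((r_JPY − r_EUR)T) = 131.06 · e^((0.1074 − 0.1022) × 2)
= 131.06 · e^0.010400 = 131.06 × 1.010454
F = 132.43 JPY per EUR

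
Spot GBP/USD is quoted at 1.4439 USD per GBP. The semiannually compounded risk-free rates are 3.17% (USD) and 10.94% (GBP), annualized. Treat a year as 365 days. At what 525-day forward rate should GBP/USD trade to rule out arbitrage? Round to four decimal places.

By covered interest parity, F = S · (1+r_USD/2)^(2T) / (1+r_GBP/2)^(2T)
= 1.4439 × 1.046277 / 1.165562 = 1.4439 × 0.897659
F = 1.2961 USD per GBP

1.2961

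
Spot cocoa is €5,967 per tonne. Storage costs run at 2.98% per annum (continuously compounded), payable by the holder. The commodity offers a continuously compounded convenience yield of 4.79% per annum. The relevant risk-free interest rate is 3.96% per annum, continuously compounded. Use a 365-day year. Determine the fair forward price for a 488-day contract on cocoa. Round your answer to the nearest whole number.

€6,141 per tonne

Net carry = r + u − y = 0.0396 + 0.0298 − 0.0479 = 0.0215
F = S·e^((r+u−y)T) = 5967 · e^(0.0215 × 488/365) = 5967 · e^0.028745
= 5967 × 1.029162 = €6,141 per tonne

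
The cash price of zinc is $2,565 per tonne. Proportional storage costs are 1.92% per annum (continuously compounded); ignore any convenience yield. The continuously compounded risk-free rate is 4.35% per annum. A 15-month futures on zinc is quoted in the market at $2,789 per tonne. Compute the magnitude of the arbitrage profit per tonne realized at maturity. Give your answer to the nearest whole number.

$15 per tonne

Fair futures: F* = S·e^(carry·T), with carry = (r + u) = 0.0435 + 0.0192 = 0.0627
F* = 2565 · e^(0.0627 × 15/12) = 2565 · e^0.078375 = 2565 × 1.081528 = $2774.1193
Market $2789 > fair $2774.1193: forward overpriced → cash-and-carry (buy spot, short the forward).
At maturity, profit = |F_mkt − F*| = |2789 − 2774.1193| = $15 per tonne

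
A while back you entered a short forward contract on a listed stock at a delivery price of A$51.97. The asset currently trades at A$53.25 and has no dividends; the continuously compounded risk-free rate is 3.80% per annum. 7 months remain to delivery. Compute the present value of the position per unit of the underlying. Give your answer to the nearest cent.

-A$2.42

Current fair forward for the remaining 7 months: F = S·e^(r·T), r = 0.0380
F = 53.25 · e^(0.0380 × 7/12) = 53.25 × 1.022414 = 54.4435
Value of long forward = (F − K)·e^(−rT) = (54.4435 − 51.97) · e^(−0.0380·7/12)
= 2.4735 × 0.978077 = 2.42
Short position value = −(long value) = -A$2.42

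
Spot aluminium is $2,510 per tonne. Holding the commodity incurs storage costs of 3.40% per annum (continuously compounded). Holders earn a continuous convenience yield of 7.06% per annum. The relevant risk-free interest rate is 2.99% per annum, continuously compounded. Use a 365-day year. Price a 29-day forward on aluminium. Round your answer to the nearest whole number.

Net carry = r + u − y = 0.0299 + 0.0340 − 0.0706 = -0.0067
F = S·e^((r+u−y)T) = 2510 · e^(-0.0067 × 29/365) = 2510 · e^-0.000532
= 2510 × 0.999468 = $2,509 per tonne

$2,509 per tonne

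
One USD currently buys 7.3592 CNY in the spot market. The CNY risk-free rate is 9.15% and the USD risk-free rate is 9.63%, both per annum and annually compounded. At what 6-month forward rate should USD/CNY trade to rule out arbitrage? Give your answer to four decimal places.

7.3431

By covered interest parity, F = S · (1+r_CNY)^T / (1+r_USD)^T
= 7.3592 × 1.044749 / 1.047043 = 7.3592 × 0.997809
F = 7.3431 CNY per USD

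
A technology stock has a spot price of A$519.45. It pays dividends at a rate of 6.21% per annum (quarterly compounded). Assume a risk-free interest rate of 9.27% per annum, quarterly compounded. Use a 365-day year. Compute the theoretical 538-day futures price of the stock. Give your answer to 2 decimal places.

F = S · (1+r/4)^(4T) / (1+q/4)^(4T)
= 519.45 × 1.144626 / 1.095083 = 519.45 × 1.045241
F = A$542.95

A$542.95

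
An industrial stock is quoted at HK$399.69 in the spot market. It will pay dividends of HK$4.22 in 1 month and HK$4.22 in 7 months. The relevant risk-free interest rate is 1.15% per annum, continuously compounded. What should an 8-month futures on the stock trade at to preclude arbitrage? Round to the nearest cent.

HK$394.29

PV(dividends) I = 4.22·e^(−0.0115·1/12) + 4.22·e^(−0.0115·7/12)
I = 4.2160 + 4.1918 = 8.4078
F = (S − I)·e^(rT) = (399.69 − 8.4078) · e^(0.0115·8/12)
= 391.2822 · e^0.007667 = 391.2822 × 1.007696 = HK$394.29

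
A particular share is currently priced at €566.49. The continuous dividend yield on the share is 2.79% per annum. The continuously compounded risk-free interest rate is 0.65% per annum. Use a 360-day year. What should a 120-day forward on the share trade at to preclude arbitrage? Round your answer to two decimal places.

F = S·e^((r − q)T) = 566.49 · e^((0.0065 − 0.0279) × 120/360)
= 566.49 · e^-0.007133 = 566.49 × 0.992892
F = €562.46

€562.46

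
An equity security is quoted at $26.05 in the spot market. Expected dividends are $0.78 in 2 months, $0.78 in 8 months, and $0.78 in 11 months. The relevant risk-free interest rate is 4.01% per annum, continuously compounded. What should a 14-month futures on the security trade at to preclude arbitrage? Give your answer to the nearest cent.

PV(dividends) I = 0.78·e^(−0.0401·2/12) + 0.78·e^(−0.0401·8/12) + 0.78·e^(−0.0401·11/12)
I = 0.7748 + 0.7594 + 0.7518 = 2.2860
F = (S − I)·e^(rT) = (26.05 − 2.2860) · e^(0.0401·14/12)
= 23.7640 · e^0.046783 = 23.7640 × 1.047895 = $24.90

$24.90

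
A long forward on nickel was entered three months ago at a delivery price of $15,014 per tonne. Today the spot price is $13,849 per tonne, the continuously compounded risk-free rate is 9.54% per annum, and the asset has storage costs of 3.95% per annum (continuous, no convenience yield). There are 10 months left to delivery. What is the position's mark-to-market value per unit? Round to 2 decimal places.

Current fair forward for the remaining 10 months: F = S·e^((r + u)·T), (r + u) = 0.0954 + 0.0395 = 0.1349
F = 13849 · e^(0.1349 × 10/12) = 13849 × 1.11897900 = 15496.7402
Value of long forward = (F − K)·e^(−rT) = (15496.7402 − 15014) · e^(−0.0954·10/12)
= 482.7402 × 0.92357802 = 445.85

$445.85 per tonne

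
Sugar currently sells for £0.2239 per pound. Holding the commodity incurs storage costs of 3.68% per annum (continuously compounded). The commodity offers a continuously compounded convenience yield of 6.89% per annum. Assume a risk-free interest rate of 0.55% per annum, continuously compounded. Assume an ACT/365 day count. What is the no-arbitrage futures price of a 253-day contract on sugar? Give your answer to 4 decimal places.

Net carry = r + u − y = 0.0055 + 0.0368 − 0.0689 = -0.0266
F = S·e^((r+u−y)T) = 0.2239 · e^(-0.0266 × 253/365) = 0.2239 · e^-0.018438
= 0.2239 × 0.981731 = £0.2198 per pound

£0.2198 per pound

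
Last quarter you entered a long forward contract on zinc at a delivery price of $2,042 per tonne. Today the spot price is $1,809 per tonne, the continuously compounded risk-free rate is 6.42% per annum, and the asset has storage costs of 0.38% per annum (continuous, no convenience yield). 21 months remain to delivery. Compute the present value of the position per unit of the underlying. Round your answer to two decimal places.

Current fair forward for the remaining 21 months: F = S·e^((r + u)·T), (r + u) = 0.0642 + 0.0038 = 0.0680
F = 1809 · e^(0.0680 × 21/12) = 1809 × 1.12636992 = 2037.6032
Value of long forward = (F − K)·e^(−rT) = (2037.6032 − 2042) · e^(−0.0642·21/12)
= -4.3968 × 0.89373140 = -3.93

-$3.93 per tonne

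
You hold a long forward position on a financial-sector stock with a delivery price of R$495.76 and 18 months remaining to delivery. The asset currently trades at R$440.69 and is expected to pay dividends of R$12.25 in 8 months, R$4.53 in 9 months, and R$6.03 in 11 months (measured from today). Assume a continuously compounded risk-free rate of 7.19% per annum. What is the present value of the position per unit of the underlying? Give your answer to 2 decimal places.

-R$26.00

PV(remaining dividends) I = 12.25·e^(−0.0719·8/12) + 4.53·e^(−0.0719·9/12) + 6.03·e^(−0.0719·11/12) = 21.6142
Current forward F = (S − I)·e^(rT) = (440.69 − 21.6142)·e^(0.0719·18/12) = 419.0758 × 1.113881 = 466.8006
Value (long) = (F − K)·e^(−rT) = (466.8006 − 495.76) × 0.897762 = -25.9986
Value = -R$26.00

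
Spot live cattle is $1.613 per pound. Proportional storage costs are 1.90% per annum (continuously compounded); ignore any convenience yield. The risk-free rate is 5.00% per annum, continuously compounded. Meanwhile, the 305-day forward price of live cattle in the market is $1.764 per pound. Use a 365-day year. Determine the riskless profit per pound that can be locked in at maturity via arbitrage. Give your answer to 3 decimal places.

$0.055 per pound

Fair forward: F* = S·e^(carry·T), with carry = (r + u) = 0.0500 + 0.0190 = 0.0690
F* = 1.613 · e^(0.0690 × 305/365) = 1.613 · e^0.057658 = 1.613 × 1.059353 = $1.7087
Market $1.764 > fair $1.7087: forward overpriced → cash-and-carry (buy spot, short the forward).
At maturity, profit = |F_mkt − F*| = |1.764 − 1.7087| = $0.055 per pound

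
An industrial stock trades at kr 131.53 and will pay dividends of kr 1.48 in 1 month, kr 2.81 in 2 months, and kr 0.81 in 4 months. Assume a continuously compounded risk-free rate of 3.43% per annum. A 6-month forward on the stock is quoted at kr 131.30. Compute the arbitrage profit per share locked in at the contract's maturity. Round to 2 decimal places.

PV(dividends) I = 1.48·e^(−0.0343·1/12) + 2.81·e^(−0.0343·2/12) + 0.81·e^(−0.0343·4/12) = 5.0705
Fair forward F* = (S − I)·e^(rT) = (131.53 − 5.0705)·e^0.017150 = 126.4595 × 1.017298 = 128.6470
Market kr 131.30 > fair 128.6470: forward overpriced → cash-and-carry (borrow at r, buy the stock and collect the dividends, short the forward).
Profit at T = |F_mkt − F*| = |131.30 − 128.6470| = kr 2.65 per share

kr 2.65 per share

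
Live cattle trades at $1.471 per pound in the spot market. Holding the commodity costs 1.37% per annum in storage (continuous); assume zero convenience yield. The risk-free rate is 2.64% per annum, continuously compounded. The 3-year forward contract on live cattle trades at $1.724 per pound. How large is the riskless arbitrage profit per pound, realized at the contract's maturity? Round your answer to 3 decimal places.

Fair forward: F* = S·e^(carry·T), with carry = (r + u) = 0.0264 + 0.0137 = 0.0401
F* = 1.471 · e^(0.0401 × 3) = 1.471 · e^0.120300 = 1.471 × 1.127835 = $1.6590
Market $1.724 > fair $1.6590: forward overpriced → cash-and-carry (buy spot, short the forward).
At maturity, profit = |F_mkt − F*| = |1.724 − 1.6590| = $0.065 per pound

$0.065 per pound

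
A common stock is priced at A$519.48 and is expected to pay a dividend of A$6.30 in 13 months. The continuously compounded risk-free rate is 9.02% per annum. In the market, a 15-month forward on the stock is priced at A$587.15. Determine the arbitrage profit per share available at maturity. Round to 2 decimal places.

A$12.06 per share

PV(dividends) I = 6.30·e^(−0.0902·13/12) = 5.7135
Fair forward F* = (S − I)·e^(rT) = (519.48 − 5.7135)·e^0.112750 = 513.7665 × 1.119352 = 575.0856
Market A$587.15 > fair 575.0856: forward overpriced → cash-and-carry (borrow at r, buy the stock and collect the dividends, short the forward).
Profit at T = |F_mkt − F*| = |587.15 − 575.0856| = A$12.06 per share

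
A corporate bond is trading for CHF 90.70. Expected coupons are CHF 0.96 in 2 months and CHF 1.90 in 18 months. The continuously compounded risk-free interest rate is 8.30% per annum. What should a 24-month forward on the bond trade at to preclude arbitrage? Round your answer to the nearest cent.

CHF 103.98

PV(coupons) I = 0.96·e^(−0.0830·2/12) + 1.90·e^(−0.0830·18/12)
I = 0.9468 + 1.6776 = 2.6244
F = (S − I)·e^(rT) = (90.70 − 2.6244) · e^(0.0830·24/12)
= 88.0756 · e^0.166000 = 88.0756 × 1.180573 = CHF 103.98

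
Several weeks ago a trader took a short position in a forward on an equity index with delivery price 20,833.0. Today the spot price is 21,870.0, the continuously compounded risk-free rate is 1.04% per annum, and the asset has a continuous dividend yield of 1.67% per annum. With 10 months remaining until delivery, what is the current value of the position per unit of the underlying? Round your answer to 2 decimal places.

Current fair forward for the remaining 10 months: F = S·e^((r − q)·T), (r − q) = 0.0104 − 0.0167 = -0.0063
F = 21870.0 · e^(-0.0063 × 10/12) = 21870.0 × 0.99476376 = 21755.4834
Value of long forward = (F − K)·e^(−rT) = (21755.4834 − 20833.0) · e^(−0.0104·10/12)
= 922.4834 × 0.99137078 = 914.52
Short position value = −(long value) = -914.52

-914.52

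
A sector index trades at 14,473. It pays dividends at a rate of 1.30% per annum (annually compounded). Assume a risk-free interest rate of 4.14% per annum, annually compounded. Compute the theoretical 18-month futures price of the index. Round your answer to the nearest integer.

F = S · (1+r)^T / (1+q)^T
= 14473 × 1.062738 / 1.019563 = 14473 × 1.042347
F = 15,086

15,086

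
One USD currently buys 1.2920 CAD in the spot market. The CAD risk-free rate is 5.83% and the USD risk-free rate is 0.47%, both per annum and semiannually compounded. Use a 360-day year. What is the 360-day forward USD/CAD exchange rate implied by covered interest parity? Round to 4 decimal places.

1.3620

By covered interest parity, F = S · (1+r_CAD/2)^(2T) / (1+r_USD/2)^(2T)
= 1.2920 × 1.059150 / 1.004706 = 1.2920 × 1.054189
F = 1.3620 CAD per USD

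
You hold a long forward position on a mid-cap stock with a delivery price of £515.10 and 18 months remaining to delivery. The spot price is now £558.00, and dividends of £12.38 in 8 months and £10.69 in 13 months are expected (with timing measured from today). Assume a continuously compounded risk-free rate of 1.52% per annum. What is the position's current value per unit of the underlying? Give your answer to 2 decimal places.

PV(remaining dividends) I = 12.38·e^(−0.0152·8/12) + 10.69·e^(−0.0152·13/12) = 22.7706
Current forward F = (S − I)·e^(rT) = (558.00 − 22.7706)·e^(0.0152·18/12) = 535.2294 × 1.023062 = 547.5729
Value (long) = (F − K)·e^(−rT) = (547.5729 − 515.10) × 0.977458 = 31.7409
Value = £31.74

£31.74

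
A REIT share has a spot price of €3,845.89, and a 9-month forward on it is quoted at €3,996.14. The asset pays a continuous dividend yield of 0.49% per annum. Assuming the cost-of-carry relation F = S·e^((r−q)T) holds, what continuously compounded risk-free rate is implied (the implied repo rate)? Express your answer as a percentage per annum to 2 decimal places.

From F = S·e^((r−q)T): (r − q) = ln(F/S)/T
ln(3996.14/3845.89) = ln(1.039068) = 0.038324
(r − q) = 0.038324 / (9/12) = 0.051099
r = ln(F/S)/T + q = 0.051099 + 0.0049 = 0.055999
r = 5.60%

5.60%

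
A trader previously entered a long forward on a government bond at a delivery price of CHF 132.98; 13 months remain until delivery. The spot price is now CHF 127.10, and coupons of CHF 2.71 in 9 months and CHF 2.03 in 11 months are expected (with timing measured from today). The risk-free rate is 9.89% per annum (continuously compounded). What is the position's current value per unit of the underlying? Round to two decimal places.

CHF 3.26

PV(remaining coupons) I = 2.71·e^(−0.0989·9/12) + 2.03·e^(−0.0989·11/12) = 4.3703
Current forward F = (S − I)·e^(rT) = (127.10 − 4.3703)·e^(0.0989·13/12) = 122.7297 × 1.113092 = 136.6094
Value (long) = (F − K)·e^(−rT) = (136.6094 − 132.98) × 0.898398 = 3.2606
Value = CHF 3.26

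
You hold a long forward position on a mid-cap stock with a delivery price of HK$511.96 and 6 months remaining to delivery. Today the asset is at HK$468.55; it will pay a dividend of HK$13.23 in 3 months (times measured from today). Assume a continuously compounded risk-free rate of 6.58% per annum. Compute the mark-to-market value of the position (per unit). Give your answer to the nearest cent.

-HK$39.85

PV(remaining dividends) I = 13.23·e^(−0.0658·3/12) = 13.0141
Current forward F = (S − I)·e^(rT) = (468.55 − 13.0141)·e^(0.0658·6/12) = 455.5359 × 1.033447 = 470.7722
Value (long) = (F − K)·e^(−rT) = (470.7722 − 511.96) × 0.967635 = -39.8548
Value = -HK$39.85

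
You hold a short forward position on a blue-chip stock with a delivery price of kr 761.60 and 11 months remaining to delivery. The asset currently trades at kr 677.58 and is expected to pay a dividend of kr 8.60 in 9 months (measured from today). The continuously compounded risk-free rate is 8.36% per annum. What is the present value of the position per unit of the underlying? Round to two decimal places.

PV(remaining dividends) I = 8.60·e^(−0.0836·9/12) = 8.0773
Current forward F = (S − I)·e^(rT) = (677.58 − 8.0773)·e^(0.0836·11/12) = 669.5027 × 1.079646 = 722.8259
Value (long) = (F − K)·e^(−rT) = (722.8259 − 761.60) × 0.926229 = -35.9137
Short position value = −(long value) = kr 35.91

kr 35.91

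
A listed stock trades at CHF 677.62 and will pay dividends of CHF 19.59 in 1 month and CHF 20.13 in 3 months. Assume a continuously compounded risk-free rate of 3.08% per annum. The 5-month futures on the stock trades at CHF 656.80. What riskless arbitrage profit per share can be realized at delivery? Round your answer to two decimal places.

CHF 10.45 per share

PV(dividends) I = 19.59·e^(−0.0308·1/12) + 20.13·e^(−0.0308·3/12) = 39.5154
Fair futures F* = (S − I)·e^(rT) = (677.62 − 39.5154)·e^0.012833 = 638.1046 × 1.012916 = 646.3464
Market CHF 656.80 > fair 646.3464: forward overpriced → cash-and-carry (borrow at r, buy the stock and collect the dividends, short the forward).
Profit at T = |F_mkt − F*| = |656.80 − 646.3464| = CHF 10.45 per share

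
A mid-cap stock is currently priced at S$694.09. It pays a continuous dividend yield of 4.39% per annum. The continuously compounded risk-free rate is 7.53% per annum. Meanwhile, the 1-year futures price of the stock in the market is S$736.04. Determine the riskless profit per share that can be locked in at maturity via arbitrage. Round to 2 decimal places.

S$19.81 per share

Fair futures: F* = S·e^(carry·T), with carry = (r − q) = 0.0753 − 0.0439 = 0.0314
F* = 694.09 · e^(0.0314 × 1) = 694.09 · e^0.031400 = 694.09 × 1.031898 = S$716.2301
Market S$736.04 > fair S$716.2301: forward overpriced → cash-and-carry (buy spot, short the forward).
At maturity, profit = |F_mkt − F*| = |736.04 − 716.2301| = S$19.81 per share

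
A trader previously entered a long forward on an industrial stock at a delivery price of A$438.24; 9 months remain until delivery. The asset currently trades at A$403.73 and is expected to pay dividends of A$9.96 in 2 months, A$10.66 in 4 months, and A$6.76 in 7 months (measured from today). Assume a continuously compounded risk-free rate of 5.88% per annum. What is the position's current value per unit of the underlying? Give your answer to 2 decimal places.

-A$42.45

PV(remaining dividends) I = 9.96·e^(−0.0588·2/12) + 10.66·e^(−0.0588·4/12) + 6.76·e^(−0.0588·7/12) = 26.8480
Current forward F = (S − I)·e^(rT) = (403.73 − 26.8480)·e^(0.0588·9/12) = 376.8820 × 1.045087 = 393.8745
Value (long) = (F − K)·e^(−rT) = (393.8745 − 438.24) × 0.956858 = -42.4515
Value = -A$42.45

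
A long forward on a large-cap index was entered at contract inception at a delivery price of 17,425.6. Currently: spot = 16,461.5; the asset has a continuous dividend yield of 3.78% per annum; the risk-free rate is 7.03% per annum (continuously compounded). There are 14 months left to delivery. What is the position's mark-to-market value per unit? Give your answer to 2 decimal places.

-302.13

Current fair forward for the remaining 14 months: F = S·e^((r − q)·T), (r − q) = 0.0703 − 0.0378 = 0.0325
F = 16461.5 · e^(0.0325 × 14/12) = 16461.5 × 1.03864468 = 17097.6494
Value of long forward = (F − K)·e^(−rT) = (17097.6494 − 17425.6) · e^(−0.0703·14/12)
= -327.9506 × 0.92125660 = -302.13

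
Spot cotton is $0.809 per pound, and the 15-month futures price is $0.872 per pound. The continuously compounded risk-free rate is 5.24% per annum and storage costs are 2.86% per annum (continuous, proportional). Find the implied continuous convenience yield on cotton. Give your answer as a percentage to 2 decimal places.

2.10%

F = S·e^((r+u−y)T) ⇒ (r+u−y) = ln(F/S)/T
ln(0.872/0.809) = 0.074991; /T ⇒ 0.059993
y = r + u − ln(F/S)/T = 0.0524 + 0.0286 − 0.059993 = 0.021007
y = 2.10%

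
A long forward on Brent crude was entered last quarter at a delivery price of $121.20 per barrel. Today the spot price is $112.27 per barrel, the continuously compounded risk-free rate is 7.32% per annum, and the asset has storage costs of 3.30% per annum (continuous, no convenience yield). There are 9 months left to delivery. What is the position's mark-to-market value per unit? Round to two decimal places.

Current fair forward for the remaining 9 months: F = S·e^((r + u)·T), (r + u) = 0.0732 + 0.0330 = 0.1062
F = 112.27 · e^(0.1062 × 9/12) = 112.27 × 1.082908 = 121.5781
Value of long forward = (F − K)·e^(−rT) = (121.5781 − 121.20) · e^(−0.0732·9/12)
= 0.3781 × 0.946580 = 0.36

$0.36 per barrel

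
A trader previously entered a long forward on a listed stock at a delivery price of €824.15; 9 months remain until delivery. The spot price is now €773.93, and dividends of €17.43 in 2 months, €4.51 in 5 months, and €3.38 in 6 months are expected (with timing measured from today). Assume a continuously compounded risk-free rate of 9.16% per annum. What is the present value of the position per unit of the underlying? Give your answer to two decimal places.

PV(remaining dividends) I = 17.43·e^(−0.0916·2/12) + 4.51·e^(−0.0916·5/12) + 3.38·e^(−0.0916·6/12) = 24.7357
Current forward F = (S − I)·e^(rT) = (773.93 − 24.7357)·e^(0.0916·9/12) = 749.1943 × 1.071115 = 802.4733
Value (long) = (F − K)·e^(−rT) = (802.4733 − 824.15) × 0.933607 = -20.2375
Value = -€20.24

-€20.24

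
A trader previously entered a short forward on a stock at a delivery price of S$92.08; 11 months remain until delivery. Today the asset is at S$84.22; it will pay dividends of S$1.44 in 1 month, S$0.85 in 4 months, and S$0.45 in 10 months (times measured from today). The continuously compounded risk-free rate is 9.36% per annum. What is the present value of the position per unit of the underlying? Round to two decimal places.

PV(remaining dividends) I = 1.44·e^(−0.0936·1/12) + 0.85·e^(−0.0936·4/12) + 0.45·e^(−0.0936·10/12) = 2.6689
Current forward F = (S − I)·e^(rT) = (84.22 − 2.6689)·e^(0.0936·11/12) = 81.5511 × 1.089588 = 88.8571
Value (long) = (F − K)·e^(−rT) = (88.8571 − 92.08) × 0.917778 = -2.9579
Short position value = −(long value) = S$2.96

S$2.96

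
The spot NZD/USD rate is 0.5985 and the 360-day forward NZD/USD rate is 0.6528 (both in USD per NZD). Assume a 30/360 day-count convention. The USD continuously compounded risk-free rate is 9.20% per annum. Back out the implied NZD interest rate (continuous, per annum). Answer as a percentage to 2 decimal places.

F = S·e^((r_USD − r_NZD)T) ⇒ r_NZD = r_USD − ln(F/S)/T
ln(0.6528/0.5985) = 0.086844; /(360/360) = 0.086844
r_NZD = 0.0920 − 0.086844 = 0.005156
r_NZD = 0.52%

0.52%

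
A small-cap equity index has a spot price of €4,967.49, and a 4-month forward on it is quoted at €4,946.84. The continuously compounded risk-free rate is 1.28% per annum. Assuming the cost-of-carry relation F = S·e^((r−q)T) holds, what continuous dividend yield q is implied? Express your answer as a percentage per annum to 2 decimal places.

2.53%

From F = S·e^((r−q)T): (r − q) = ln(F/S)/T
ln(4946.84/4967.49) = ln(0.995843) = -0.004166
(r − q) = -0.004166 / (4/12) = -0.012498
q = r − ln(F/S)/T = 0.0128 + 0.012498 = 0.025298
q = 2.53%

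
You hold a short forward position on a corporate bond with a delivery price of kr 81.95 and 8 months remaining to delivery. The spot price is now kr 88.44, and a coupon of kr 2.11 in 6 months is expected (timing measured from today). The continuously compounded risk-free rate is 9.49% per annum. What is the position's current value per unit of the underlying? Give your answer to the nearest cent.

-kr 9.50

PV(remaining coupons) I = 2.11·e^(−0.0949·6/12) = 2.0122
Current forward F = (S − I)·e^(rT) = (88.44 − 2.0122)·e^(0.0949·8/12) = 86.4278 × 1.065311 = 92.0725
Value (long) = (F − K)·e^(−rT) = (92.0725 − 81.95) × 0.938693 = 9.5019
Short position value = −(long value) = -kr 9.50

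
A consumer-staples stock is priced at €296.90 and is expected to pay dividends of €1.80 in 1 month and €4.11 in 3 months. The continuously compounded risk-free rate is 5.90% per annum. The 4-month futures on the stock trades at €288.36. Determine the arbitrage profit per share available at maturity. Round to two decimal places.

€8.48 per share

PV(dividends) I = 1.80·e^(−0.0590·1/12) + 4.11·e^(−0.0590·3/12) = 5.8410
Fair futures F* = (S − I)·e^(rT) = (296.90 − 5.8410)·e^0.019667 = 291.0590 × 1.019862 = 296.8400
Market €288.36 < fair 296.8400: forward underpriced → reverse cash-and-carry (short the stock, invest proceeds at r, pay the dividends, go long the forward).
Profit at T = |F_mkt − F*| = |288.36 − 296.8400| = €8.48 per share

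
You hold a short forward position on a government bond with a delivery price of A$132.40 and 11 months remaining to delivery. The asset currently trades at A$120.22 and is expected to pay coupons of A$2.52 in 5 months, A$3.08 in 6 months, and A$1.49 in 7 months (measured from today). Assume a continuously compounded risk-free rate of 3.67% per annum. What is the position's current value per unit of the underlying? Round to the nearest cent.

A$14.76

PV(remaining coupons) I = 2.52·e^(−0.0367·5/12) + 3.08·e^(−0.0367·6/12) + 1.49·e^(−0.0367·7/12) = 6.9642
Current forward F = (S − I)·e^(rT) = (120.22 − 6.9642)·e^(0.0367·11/12) = 113.2558 × 1.034214 = 117.1307
Value (long) = (F − K)·e^(−rT) = (117.1307 − 132.40) × 0.966918 = -14.7642
Short position value = −(long value) = A$14.76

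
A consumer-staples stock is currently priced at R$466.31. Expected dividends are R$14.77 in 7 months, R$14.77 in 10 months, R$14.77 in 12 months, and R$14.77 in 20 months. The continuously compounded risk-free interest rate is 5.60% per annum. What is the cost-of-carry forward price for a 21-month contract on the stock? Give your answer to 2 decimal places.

R$452.76

PV(dividends) I = 14.77·e^(−0.0560·7/12) + 14.77·e^(−0.0560·10/12) + 14.77·e^(−0.0560·12/12) + 14.77·e^(−0.0560·20/12)
I = 14.2953 + 14.0966 + 13.9656 + 13.4538 = 55.8113
F = (S − I)·e^(rT) = (466.31 − 55.8113) · e^(0.0560·21/12)
= 410.4987 · e^0.098000 = 410.4987 × 1.102963 = R$452.76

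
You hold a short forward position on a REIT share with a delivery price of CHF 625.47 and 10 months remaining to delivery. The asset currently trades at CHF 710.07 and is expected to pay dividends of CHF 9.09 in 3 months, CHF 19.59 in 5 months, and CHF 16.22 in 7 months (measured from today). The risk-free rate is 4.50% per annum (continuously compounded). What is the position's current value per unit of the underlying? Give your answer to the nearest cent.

PV(remaining dividends) I = 9.09·e^(−0.0450·3/12) + 19.59·e^(−0.0450·5/12) + 16.22·e^(−0.0450·7/12) = 44.0142
Current forward F = (S − I)·e^(rT) = (710.07 − 44.0142)·e^(0.0450·10/12) = 666.0558 × 1.038212 = 691.5071
Value (long) = (F − K)·e^(−rT) = (691.5071 − 625.47) × 0.963194 = 63.6065
Short position value = −(long value) = -CHF 63.61

-CHF 63.61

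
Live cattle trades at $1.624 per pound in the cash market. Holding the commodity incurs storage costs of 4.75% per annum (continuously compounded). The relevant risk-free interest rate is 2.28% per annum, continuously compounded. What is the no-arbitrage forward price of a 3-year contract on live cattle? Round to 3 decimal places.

Net carry = r + u − y = 0.0228 + 0.0475 − 0.0000 = 0.0703
F = S·e^((r+u−y)T) = 1.624 · e^(0.0703 × 3) = 1.624 · e^0.210900
= 1.624 × 1.234789 = $2.005 per pound

$2.005 per pound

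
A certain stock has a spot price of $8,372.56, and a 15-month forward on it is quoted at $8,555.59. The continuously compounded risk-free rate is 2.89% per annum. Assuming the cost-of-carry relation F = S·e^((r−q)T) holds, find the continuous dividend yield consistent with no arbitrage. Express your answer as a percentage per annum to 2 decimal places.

From F = S·e^((r−q)T): (r − q) = ln(F/S)/T
ln(8555.59/8372.56) = ln(1.021861) = 0.021625
(r − q) = 0.021625 / (15/12) = 0.017300
q = r − ln(F/S)/T = 0.0289 − 0.017300 = 0.011600
q = 1.16%

1.16%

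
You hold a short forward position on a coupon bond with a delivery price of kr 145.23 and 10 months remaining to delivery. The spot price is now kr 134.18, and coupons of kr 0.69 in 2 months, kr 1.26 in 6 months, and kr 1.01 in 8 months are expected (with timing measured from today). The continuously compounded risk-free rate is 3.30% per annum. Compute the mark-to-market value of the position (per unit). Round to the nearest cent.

PV(remaining coupons) I = 0.69·e^(−0.0330·2/12) + 1.26·e^(−0.0330·6/12) + 1.01·e^(−0.0330·8/12) = 2.9136
Current forward F = (S − I)·e^(rT) = (134.18 − 2.9136)·e^(0.0330·10/12) = 131.2664 × 1.027882 = 134.9264
Value (long) = (F − K)·e^(−rT) = (134.9264 − 145.23) × 0.972875 = -10.0241
Short position value = −(long value) = kr 10.02

kr 10.02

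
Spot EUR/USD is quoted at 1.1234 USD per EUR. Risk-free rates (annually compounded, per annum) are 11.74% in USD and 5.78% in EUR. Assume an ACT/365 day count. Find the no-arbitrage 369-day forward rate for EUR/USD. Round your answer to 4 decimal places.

1.1874

By covered interest parity, F = S · (1+r_USD)^T / (1+r_EUR)^T
= 1.1234 × 1.118760 / 1.058452 = 1.1234 × 1.056978
F = 1.1874 USD per EUR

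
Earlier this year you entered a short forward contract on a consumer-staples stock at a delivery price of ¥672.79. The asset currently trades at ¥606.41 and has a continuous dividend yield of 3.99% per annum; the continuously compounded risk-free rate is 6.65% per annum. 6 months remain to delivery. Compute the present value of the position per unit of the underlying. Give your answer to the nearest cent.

¥56.36

Current fair forward for the remaining 6 months: F = S·e^((r − q)·T), (r − q) = 0.0665 − 0.0399 = 0.0266
F = 606.41 · e^(0.0266 × 6/12) = 606.41 × 1.013389 = 614.5292
Value of long forward = (F − K)·e^(−rT) = (614.5292 − 672.79) · e^(−0.0665·6/12)
= -58.2608 × 0.967297 = -56.36
Short position value = −(long value) = ¥56.36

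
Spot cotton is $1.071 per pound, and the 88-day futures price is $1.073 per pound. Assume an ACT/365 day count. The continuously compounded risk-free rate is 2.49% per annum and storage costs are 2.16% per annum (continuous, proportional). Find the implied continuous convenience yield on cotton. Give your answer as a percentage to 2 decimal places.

F = S·e^((r+u−y)T) ⇒ (r+u−y) = ln(F/S)/T
ln(1.073/1.071) = 0.001866; /T ⇒ 0.007740
y = r + u − ln(F/S)/T = 0.0249 + 0.0216 − 0.007740 = 0.038760
y = 3.88%

3.88%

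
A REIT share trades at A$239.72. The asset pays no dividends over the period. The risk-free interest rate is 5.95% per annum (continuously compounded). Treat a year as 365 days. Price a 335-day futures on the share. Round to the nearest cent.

F = S·e^(rT) = 239.72 · e^(0.0595 × 335/365)
= 239.72 · e^0.054610 = 239.72 × 1.056129
F = A$253.18

A$253.18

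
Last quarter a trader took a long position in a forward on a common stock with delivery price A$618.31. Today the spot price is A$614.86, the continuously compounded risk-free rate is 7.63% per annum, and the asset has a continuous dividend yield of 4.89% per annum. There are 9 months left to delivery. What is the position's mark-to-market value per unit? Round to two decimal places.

A$8.80

Current fair forward for the remaining 9 months: F = S·e^((r − q)·T), (r − q) = 0.0763 − 0.0489 = 0.0274
F = 614.86 · e^(0.0274 × 9/12) = 614.86 × 1.020763 = 627.6263
Value of long forward = (F − K)·e^(−rT) = (627.6263 − 618.31) · e^(−0.0763·9/12)
= 9.3163 × 0.944382 = 8.80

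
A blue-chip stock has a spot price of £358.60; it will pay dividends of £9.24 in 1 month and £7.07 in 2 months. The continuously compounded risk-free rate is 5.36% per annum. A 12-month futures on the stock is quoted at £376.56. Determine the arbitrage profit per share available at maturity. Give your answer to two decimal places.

£15.31 per share

PV(dividends) I = 9.24·e^(−0.0536·1/12) + 7.07·e^(−0.0536·2/12) = 16.2059
Fair futures F* = (S − I)·e^(rT) = (358.60 − 16.2059)·e^0.053600 = 342.3941 × 1.055062 = 361.2470
Market £376.56 > fair 361.2470: forward overpriced → cash-and-carry (borrow at r, buy the stock and collect the dividends, short the forward).
Profit at T = |F_mkt − F*| = |376.56 − 361.2470| = £15.31 per share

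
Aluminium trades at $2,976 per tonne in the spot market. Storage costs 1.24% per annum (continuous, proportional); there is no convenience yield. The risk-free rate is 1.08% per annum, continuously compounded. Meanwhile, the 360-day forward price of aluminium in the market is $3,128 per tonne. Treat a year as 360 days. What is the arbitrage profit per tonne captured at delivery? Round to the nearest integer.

$82 per tonne

Fair forward: F* = S·e^(carry·T), with carry = (r + u) = 0.0108 + 0.0124 = 0.0232
F* = 2976 · e^(0.0232 × 360/360) = 2976 · e^0.023200 = 2976 × 1.023471 = $3045.8497
Market $3128 > fair $3045.8497: forward overpriced → cash-and-carry (buy spot, short the forward).
At maturity, profit = |F_mkt − F*| = |3128 − 3045.8497| = $82 per tonne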